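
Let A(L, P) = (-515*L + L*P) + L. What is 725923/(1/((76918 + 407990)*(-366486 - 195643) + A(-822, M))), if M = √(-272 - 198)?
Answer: -197872401036173952 - 596708706*I*√470 ≈ -1.9787e+17 - 1.2936e+10*I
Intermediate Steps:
M = I*√470 (M = √(-470) = I*√470 ≈ 21.679*I)
A(L, P) = -514*L + L*P
725923/(1/((76918 + 407990)*(-366486 - 195643) + A(-822, M))) = 725923/(1/((76918 + 407990)*(-366486 - 195643) - 822*(-514 + I*√470))) = 725923/(1/(484908*(-562129) + (422508 - 822*I*√470))) = 725923/(1/(-272580849132 + (422508 - 822*I*√470))) = 725923/(1/(-272580426624 - 822*I*√470)) = 725923*(-272580426624 - 822*I*√470) = -197872401036173952 - 596708706*I*√470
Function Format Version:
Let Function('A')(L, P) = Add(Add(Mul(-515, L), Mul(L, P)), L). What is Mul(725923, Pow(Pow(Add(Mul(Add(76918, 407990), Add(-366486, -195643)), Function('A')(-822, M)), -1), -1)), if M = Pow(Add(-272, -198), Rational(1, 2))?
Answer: Add(-197872401036173952, Mul(-596708706, I, Pow(470, Rational(1, 2)))) ≈ Add(-1.9787e+17, Mul(-1.2936e+10, I))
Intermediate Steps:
M = Mul(I, Pow(470, Rational(1, 2))) (M = Pow(-470, Rational(1, 2)) = Mul(I, Pow(470, Rational(1, 2))) ≈ Mul(21.679, I))
Function('A')(L, P) = Add(Mul(-514, L), Mul(L, P))
Mul(725923, Pow(Pow(Add(Mul(Add(76918, 407990), Add(-366486, -195643)), Function('A')(-822, M)), -1), -1)) = Mul(725923, Pow(Pow(Add(Mul(Add(76918, 407990), Add(-366486, -195643)), Mul(-822, Add(-514, Mul(I, Pow(470, Rational(1, 2)))))), -1), -1)) = Mul(725923, Pow(Pow(Add(Mul(484908, -562129), Add(422508, Mul(-822, I, Pow(470, Rational(1, 2))))), -1), -1)) = Mul(725923, Pow(Pow(Add(-272580849132, Add(422508, Mul(-822, I, Pow(470, Rational(1, 2))))), -1), -1)) = Mul(725923, Pow(Pow(Add(-272580426624, Mul(-822, I, Pow(470, Rational(1, 2)))), -1), -1)) = Mul(725923, Add(-272580426624, Mul(-822, I, Pow(470, Rational(1, 2))))) = Add(-197872401036173952, Mul(-596708706, I, Pow(470, Rational(1, 2))))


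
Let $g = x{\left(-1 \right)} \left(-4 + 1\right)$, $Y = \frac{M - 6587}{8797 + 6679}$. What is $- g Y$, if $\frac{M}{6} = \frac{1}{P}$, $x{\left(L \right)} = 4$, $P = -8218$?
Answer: $- \frac{81197958}{15897721} \approx -5.1075$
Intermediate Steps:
$M = - \frac{3}{4109}$ ($M = \frac{6}{-8218} = 6 \left(- \frac{1}{8218}\right) = - \frac{3}{4109} \approx -0.0007301$)
$Y = - \frac{13532993}{31795442}$ ($Y = \frac{- \frac{3}{4109} - 6587}{8797 + 6679} = - \frac{27065986}{4109 \cdot 15476} = \left(- \frac{27065986}{4109}\right) \frac{1}{15476} = - \frac{13532993}{31795442} \approx -0.42563$)
$g = -12$ ($g = 4 \left(-4 + 1\right) = 4 \left(-3\right) = -12$)
$- g Y = - \frac{\left(-12\right) \left(-13532993\right)}{31795442} = \left(-1\right) \frac{81197958}{15897721} = - \frac{81197958}{15897721}$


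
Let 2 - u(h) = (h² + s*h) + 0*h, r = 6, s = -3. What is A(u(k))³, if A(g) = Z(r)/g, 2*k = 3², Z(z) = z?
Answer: -13824/6859 ≈ -2.0155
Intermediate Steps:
k = 9/2 (k = (½)*3² = (½)*9 = 9/2 ≈ 4.5000)
u(h) = 2 - h² + 3*h (u(h) = 2 - ((h² - 3*h) + 0*h) = 2 - ((h² - 3*h) + 0) = 2 - (h² - 3*h) = 2 + (-h² + 3*h) = 2 - h² + 3*h)
A(g) = 6/g
A(u(k))³ = (6/(2 - (9/2)² + 3*(9/2)))³ = (6/(2 - 1*81/4 + 27/2))³ = (6/(2 - 81/4 + 27/2))³ = (6/(-19/4))³ = (6*(-4/19))³ = (-24/19)³ = -13824/6859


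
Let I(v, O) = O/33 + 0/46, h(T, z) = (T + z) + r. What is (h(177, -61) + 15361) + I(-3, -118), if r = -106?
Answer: 507125/33 ≈ 15367.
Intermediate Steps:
h(T, z) = -106 + T + z (h(T, z) = (T + z) - 106 = -106 + T + z)
I(v, O) = O/33 (I(v, O) = O*(1/33) + 0*(1/46) = O/33 + 0 = O/33)
(h(177, -61) + 15361) + I(-3, -118) = ((-106 + 177 - 61) + 15361) + (1/33)*(-118) = (10 + 15361) - 118/33 = 15371 - 118/33 = 507125/33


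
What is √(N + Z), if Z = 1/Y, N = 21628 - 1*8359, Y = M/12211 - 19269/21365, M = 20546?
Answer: √550479021373154879474/203671531 ≈ 115.20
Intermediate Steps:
Y = 203671531/260888015 (Y = 20546/12211 - 19269/21365 = 203671531/260888015 ≈ 0.78069)
N = 13269 (N = 21628 - 8359 = 13269)
Z = 260888015/203671531 (Z = 1/(203671531/260888015) = 260888015/203671531 ≈ 1.2809)
√(N + Z) = √(13269 + 260888015/203671531) = √(2702778432854/203671531) = √550479021373154879474/203671531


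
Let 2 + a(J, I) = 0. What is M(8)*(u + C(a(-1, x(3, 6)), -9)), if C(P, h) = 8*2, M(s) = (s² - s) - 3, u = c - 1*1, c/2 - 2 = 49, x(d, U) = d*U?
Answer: 6201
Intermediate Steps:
x(d, U) = U*d
a(J, I) = -2 (a(J, I) = -2 + 0 = -2)
c = 102 (c = 4 + 2*49 = 4 + 98 = 102)
u = 101 (u = 102 - 1*1 = 102 - 1 = 101)
M(s) = -3 + s² - s
C(P, h) = 16
M(8)*(u + C(a(-1, x(3, 6)), -9)) = (-3 + 8² - 1*8)*(101 + 16) = (-3 + 64 - 8)*117 = 53*117 = 6201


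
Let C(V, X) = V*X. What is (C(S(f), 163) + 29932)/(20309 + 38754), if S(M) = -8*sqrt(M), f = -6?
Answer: 29932/59063 - 1304*I*sqrt(6)/59063 ≈ 0.50678 - 0.05408*I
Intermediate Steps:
(C(S(f), 163) + 29932)/(20309 + 38754) = (-8*I*sqrt(6)*163 + 29932)/(20309 + 38754) = (-8*I*sqrt(6)*163 + 29932)/59063 = (-8*I*sqrt(6)*163 + 29932)*(1/59063) = (-1304*I*sqrt(6) + 29932)*(1/59063) = (29932 - 1304*I*sqrt(6))*(1/59063) = 29932/59063 - 1304*I*sqrt(6)/59063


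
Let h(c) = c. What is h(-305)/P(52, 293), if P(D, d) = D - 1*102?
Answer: 61/10 ≈ 6.1000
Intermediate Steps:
P(D, d) = -102 + D (P(D, d) = D - 102 = -102 + D)
h(-305)/P(52, 293) = -305/(-102 + 52) = -305/(-50) = -305*(-1/50) = 61/10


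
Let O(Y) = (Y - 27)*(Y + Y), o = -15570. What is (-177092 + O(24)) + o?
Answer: -192806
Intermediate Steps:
O(Y) = 2*Y*(-27 + Y) (O(Y) = (-27 + Y)*(2*Y) = 2*Y*(-27 + Y))
(-177092 + O(24)) + o = (-177092 + 2*24*(-27 + 24)) - 15570 = (-177092 + 2*24*(-3)) - 15570 = (-177092 - 144) - 15570 = -177236 - 15570 = -192806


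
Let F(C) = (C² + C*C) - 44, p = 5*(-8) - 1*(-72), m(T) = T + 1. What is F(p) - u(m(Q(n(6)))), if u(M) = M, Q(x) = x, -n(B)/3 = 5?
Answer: 2018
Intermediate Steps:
n(B) = -15 (n(B) = -3*5 = -15)
m(T) = 1 + T
p = 32 (p = -40 + 72 = 32)
F(C) = -44 + 2*C² (F(C) = (C² + C²) - 44 = 2*C² - 44 = -44 + 2*C²)
F(p) - u(m(Q(n(6)))) = (-44 + 2*32²) - (1 - 15) = (-44 + 2*1024) - 1*(-14) = (-44 + 2048) + 14 = 2004 + 14 = 2018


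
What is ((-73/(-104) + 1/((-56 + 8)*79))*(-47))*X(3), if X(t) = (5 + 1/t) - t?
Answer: -11379781/147888 ≈ -76.949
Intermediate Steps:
X(t) = 5 + 1/t - t
((-73/(-104) + 1/((-56 + 8)*79))*(-47))*X(3) = ((-73/(-104) + 1/((-56 + 8)*79))*(-47))*(5 + 1/3 - 1*3) = ((-73*(-1/104) + (1/79)/(-48))*(-47))*(5 + ⅓ - 3) = ((73/104 - 1/48*1/79)*(-47))*(7/3) = ((73/104 - 1/3792)*(-47))*(7/3) = ((34589/49296)*(-47))*(7/3) = -1625683/49296*7/3 = -11379781/147888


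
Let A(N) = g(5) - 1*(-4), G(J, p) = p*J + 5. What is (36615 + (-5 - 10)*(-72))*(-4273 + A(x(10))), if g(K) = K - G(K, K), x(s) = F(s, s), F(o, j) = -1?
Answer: -161862330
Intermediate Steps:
G(J, p) = 5 + J*p (G(J, p) = J*p + 5 = 5 + J*p)
x(s) = -1
g(K) = -5 + K - K² (g(K) = K - (5 + K*K) = K - (5 + K²) = K + (-5 - K²) = -5 + K - K²)
A(N) = -21 (A(N) = (-5 + 5 - 1*5²) - 1*(-4) = (-5 + 5 - 1*25) + 4 = (-5 + 5 - 25) + 4 = -25 + 4 = -21)
(36615 + (-5 - 10)*(-72))*(-4273 + A(x(10))) = (36615 + (-5 - 10)*(-72))*(-4273 - 21) = (36615 - 15*(-72))*(-4294) = (36615 + 1080)*(-4294) = 37695*(-4294) = -161862330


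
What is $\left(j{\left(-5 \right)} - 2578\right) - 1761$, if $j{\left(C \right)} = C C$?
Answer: $-4314$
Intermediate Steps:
$j{\left(C \right)} = C^{2}$
$\left(j{\left(-5 \right)} - 2578\right) - 1761 = \left(\left(-5\right)^{2} - 2578\right) - 1761 = \left(25 - 2578\right) - 1761 = -2553 - 1761 = -4314$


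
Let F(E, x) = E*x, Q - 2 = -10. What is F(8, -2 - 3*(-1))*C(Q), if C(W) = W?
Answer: -64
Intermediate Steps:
Q = -8 (Q = 2 - 10 = -8)
F(8, -2 - 3*(-1))*C(Q) = (8*(-2 - 3*(-1)))*(-8) = (8*(-2 + 3))*(-8) = (8*1)*(-8) = 8*(-8) = -64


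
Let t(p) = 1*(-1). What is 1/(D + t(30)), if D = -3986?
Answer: -1/3987 ≈ -0.00025081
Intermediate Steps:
t(p) = -1
1/(D + t(30)) = 1/(-3986 - 1) = 1/(-3987) = -1/3987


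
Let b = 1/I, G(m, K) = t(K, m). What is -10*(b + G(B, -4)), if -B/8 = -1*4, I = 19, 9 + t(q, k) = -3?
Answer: 2270/19 ≈ 119.47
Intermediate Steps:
t(q, k) = -12 (t(q, k) = -9 - 3 = -12)
B = 32 (B = -(-8)*4 = -8*(-4) = 32)
G(m, K) = -12
b = 1/19 ≈ 0.052632
-10*(b + G(B, -4)) = -10*(1/19 - 12) = -10*(-227/19) = 2270/19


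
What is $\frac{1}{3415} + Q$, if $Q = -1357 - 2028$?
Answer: $- \frac{11559774}{3415} \approx -3385.0$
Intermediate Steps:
$Q = -3385$
$\frac{1}{3415} + Q = \frac{1}{3415} - 3385 = - \frac{11559774}{3415}$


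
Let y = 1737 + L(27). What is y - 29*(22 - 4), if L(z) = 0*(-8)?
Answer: 1215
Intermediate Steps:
L(z) = 0
y = 1737 (y = 1737 + 0 = 1737)
y - 29*(22 - 4) = 1737 - 29*(22 - 4) = 1737 - 29*18 = 1737 - 1*522 = 1737 - 522 = 1215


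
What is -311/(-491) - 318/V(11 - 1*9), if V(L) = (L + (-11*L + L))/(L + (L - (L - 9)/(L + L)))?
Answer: 602261/5892 ≈ 102.22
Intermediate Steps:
V(L) = -9*L/(2*L - (-9 + L)/(2*L)) (V(L) = (L - 10*L)/(L + (L - (-9 + L)/(2*L))) = (-9*L)/(L + (L - (-9 + L)*1/(2*L))) = (-9*L)/(L + (L - (-9 + L)/(2*L))) = (-9*L)/(2*L - (-9 + L)/(2*L)) = -9*L/(2*L - (-9 + L)/(2*L)))
-311/(-491) - 318/V(11 - 1*9) = -311/(-491) - 318*(-(9 - (11 - 1*9) + 4*(11 - 1*9)²)/(18*(11 - 1*9)²)) = -311*(-1/491) - 318*(-(9 - (11 - 9) + 4*(11 - 9)²)/(18*(11 - 9)²)) = 311/491 - 318/((-18*2²/(9 - 1*2 + 4*2²))) = 311/491 - 318/((-18*4/(9 - 2 + 4*4))) = 311/491 - 318/((-18*4/(9 - 2 + 16))) = 311/491 - 318/((-18*4/23)) = 311/491 - 318/((-18*4*1/23)) = 311/491 - 318/(-72/23) = 311/491 - 318*(-23/72) = 311/491 + 1219/12 = 602261/5892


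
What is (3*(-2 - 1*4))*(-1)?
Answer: 18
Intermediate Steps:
(3*(-2 - 1*4))*(-1) = (3*(-2 - 4))*(-1) = (3*(-6))*(-1) = -18*(-1) = 18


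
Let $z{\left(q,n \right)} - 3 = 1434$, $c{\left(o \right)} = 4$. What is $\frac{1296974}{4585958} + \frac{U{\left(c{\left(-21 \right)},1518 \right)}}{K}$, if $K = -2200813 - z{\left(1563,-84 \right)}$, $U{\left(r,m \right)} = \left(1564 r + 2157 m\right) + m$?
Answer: $- \frac{5302309461}{4391054785} \approx -1.2075$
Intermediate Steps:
$U{\left(r,m \right)} = 1564 r + 2158 m$
$z{\left(q,n \right)} = 1437$ ($z{\left(q,n \right)} = 3 + 1434 = 1437$)
$K = -2202250$ ($K = -2200813 - 1437 = -2202250$)
$\frac{1296974}{4585958} + \frac{U{\left(c{\left(-21 \right)},1518 \right)}}{K} = \frac{1296974}{4585958} + \frac{1564 \cdot 4 + 2158 \cdot 1518}{-2202250} = 1296974 \cdot \frac{1}{4585958} + \left(6256 + 3275844\right) \left(- \frac{1}{2202250}\right) = \frac{648487}{2292979} + 3282100 \left(- \frac{1}{2202250}\right) = \frac{648487}{2292979} - \frac{2854}{1915} = - \frac{5302309461}{4391054785}$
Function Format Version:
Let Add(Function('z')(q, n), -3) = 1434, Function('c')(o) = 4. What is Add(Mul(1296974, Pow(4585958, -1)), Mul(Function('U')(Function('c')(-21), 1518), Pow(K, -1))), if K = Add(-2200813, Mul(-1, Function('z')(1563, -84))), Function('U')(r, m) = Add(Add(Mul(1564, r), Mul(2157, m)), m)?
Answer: Rational(-5302309461, 4391054785) ≈ -1.2075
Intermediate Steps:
Function('U')(r, m) = Add(Mul(1564, r), Mul(2158, m))
Function('z')(q, n) = 1437 (Function('z')(q, n) = Add(3, 1434) = 1437)
K = -2202250 (K = Add(-2200813, Mul(-1, 1437)) = Add(-2200813, -1437) = -2202250)
Add(Mul(1296974, Pow(4585958, -1)), Mul(Function('U')(Function('c')(-21), 1518), Pow(K, -1))) = Add(Mul(1296974, Pow(4585958, -1)), Mul(Add(Mul(1564, 4), Mul(2158, 1518)), Pow(-2202250, -1))) = Add(Mul(1296974, Rational(1, 4585958)), Mul(Add(6256, 3275844), Rational(-1, 2202250))) = Add(Rational(648487, 2292979), Mul(3282100, Rational(-1, 2202250))) = Add(Rational(648487, 2292979), Rational(-2854, 1915)) = Rational(-5302309461, 4391054785)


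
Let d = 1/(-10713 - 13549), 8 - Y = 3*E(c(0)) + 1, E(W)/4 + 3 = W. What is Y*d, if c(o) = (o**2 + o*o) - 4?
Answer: -13/3466 ≈ -0.0037507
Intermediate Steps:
c(o) = -4 + 2*o**2 (c(o) = (o**2 + o**2) - 4 = 2*o**2 - 4 = -4 + 2*o**2)
E(W) = -12 + 4*W
Y = 91 (Y = 8 - (3*(-12 + 4*(-4 + 2*0**2)) + 1) = 8 - (3*(-12 + 4*(-4 + 2*0)) + 1) = 8 - (3*(-12 + 4*(-4 + 0)) + 1) = 8 - (3*(-12 + 4*(-4)) + 1) = 8 - (3*(-12 - 16) + 1) = 8 - (3*(-28) + 1) = 8 - (-84 + 1) = 8 - 1*(-83) = 8 + 83 = 91)
d = -1/24262 (d = 1/(-24262) = -1/24262 ≈ -4.1217e-5)
Y*d = 91*(-1/24262) = -13/3466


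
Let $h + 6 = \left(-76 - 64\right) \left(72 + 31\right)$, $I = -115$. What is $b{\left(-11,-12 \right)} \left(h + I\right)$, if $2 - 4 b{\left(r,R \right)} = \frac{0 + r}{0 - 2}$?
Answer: $\frac{101787}{8} \approx 12723.0$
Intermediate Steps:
$b{\left(r,R \right)} = \frac{1}{2} + \frac{r}{8}$ ($b{\left(r,R \right)} = \frac{1}{2} - \frac{\left(0 + r\right) \frac{1}{0 - 2}}{4} = \frac{1}{2} - \frac{r \frac{1}{-2}}{4} = \frac{1}{2} - \frac{r \left(- \frac{1}{2}\right)}{4} = \frac{1}{2} - \frac{\left(- \frac{1}{2}\right) r}{4} = \frac{1}{2} + \frac{r}{8}$)
$h = -14426$ ($h = -6 + \left(-76 - 64\right) \left(72 + 31\right) = -6 - 14420 = -14426$)
$b{\left(-11,-12 \right)} \left(h + I\right) = \left(\frac{1}{2} + \frac{1}{8} \left(-11\right)\right) \left(-14426 - 115\right) = \left(\frac{1}{2} - \frac{11}{8}\right) \left(-14541\right) = \left(- \frac{7}{8}\right) \left(-14541\right) = \frac{101787}{8}$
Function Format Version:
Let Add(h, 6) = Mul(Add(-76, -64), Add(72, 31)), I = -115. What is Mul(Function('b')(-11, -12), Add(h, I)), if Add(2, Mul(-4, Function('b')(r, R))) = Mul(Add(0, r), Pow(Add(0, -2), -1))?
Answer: Rational(101787, 8) ≈ 12723.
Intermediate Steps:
Function('b')(r, R) = Add(Rational(1, 2), Mul(Rational(1, 8), r)) (Function('b')(r, R) = Add(Rational(1, 2), Mul(Rational(-1, 4), Mul(Add(0, r), Pow(Add(0, -2), -1)))) = Add(Rational(1, 2), Mul(Rational(-1, 4), Mul(r, Pow(-2, -1)))) = Add(Rational(1, 2), Mul(Rational(-1, 4), Mul(r, Rational(-1, 2)))) = Add(Rational(1, 2), Mul(Rational(-1, 4), Mul(Rational(-1, 2), r))) = Add(Rational(1, 2), Mul(Rational(1, 8), r)))
h = -14426 (h = Add(-6, Mul(Add(-76, -64), Add(72, 31))) = Add(-6, Mul(-140, 103)) = Add(-6, -14420) = -14426)
Mul(Function('b')(-11, -12), Add(h, I)) = Mul(Add(Rational(1, 2), Mul(Rational(1, 8), -11)), Add(-14426, -115)) = Mul(Add(Rational(1, 2), Rational(-11, 8)), -14541) = Mul(Rational(-7, 8), -14541) = Rational(101787, 8)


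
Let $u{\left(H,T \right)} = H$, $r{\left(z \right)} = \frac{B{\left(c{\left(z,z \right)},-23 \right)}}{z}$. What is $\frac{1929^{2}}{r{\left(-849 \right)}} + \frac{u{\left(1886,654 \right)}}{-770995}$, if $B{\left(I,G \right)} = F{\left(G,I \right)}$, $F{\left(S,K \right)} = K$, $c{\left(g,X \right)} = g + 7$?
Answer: $\frac{2435699499331943}{649177790} \approx 3.752 \cdot 10^{6}$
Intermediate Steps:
$c{\left(g,X \right)} = 7 + g$
$B{\left(I,G \right)} = I$
$r{\left(z \right)} = \frac{7 + z}{z}$
$\frac{1929^{2}}{r{\left(-849 \right)}} + \frac{u{\left(1886,654 \right)}}{-770995} = \frac{1929^{2}}{\frac{1}{-849} \left(7 - 849\right)} + \frac{1886}{-770995} = \frac{3721041}{\left(- \frac{1}{849}\right) \left(-842\right)} + 1886 \left(- \frac{1}{770995}\right) = \frac{3721041}{\frac{842}{849}} - \frac{1886}{770995} = 3721041 \cdot \frac{849}{842} - \frac{1886}{770995} = \frac{3159163809}{842} - \frac{1886}{770995} = \frac{2435699499331943}{649177790}$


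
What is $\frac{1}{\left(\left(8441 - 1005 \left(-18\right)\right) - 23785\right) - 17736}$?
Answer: $- \frac{1}{14990} \approx -6.6711 \cdot 10^{-5}$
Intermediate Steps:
$\frac{1}{\left(\left(8441 - 1005 \left(-18\right)\right) - 23785\right) - 17736} = \frac{1}{\left(\left(8441 - -18090\right) - 23785\right) - 17736} = \frac{1}{\left(\left(8441 + 18090\right) - 23785\right) - 17736} = \frac{1}{\left(26531 - 23785\right) - 17736} = \frac{1}{2746 - 17736} = \frac{1}{-14990} = - \frac{1}{14990}$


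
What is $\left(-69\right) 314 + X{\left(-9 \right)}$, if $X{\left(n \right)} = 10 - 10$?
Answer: $-21666$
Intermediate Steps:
$X{\left(n \right)} = 0$ ($X{\left(n \right)} = 10 - 10 = 0$)
$\left(-69\right) 314 + X{\left(-9 \right)} = \left(-69\right) 314 + 0 = -21666 + 0 = -21666$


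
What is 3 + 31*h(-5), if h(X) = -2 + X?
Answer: -214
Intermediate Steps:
3 + 31*h(-5) = 3 + 31*(-2 - 5) = 3 + 31*(-7) = 3 - 217 = -214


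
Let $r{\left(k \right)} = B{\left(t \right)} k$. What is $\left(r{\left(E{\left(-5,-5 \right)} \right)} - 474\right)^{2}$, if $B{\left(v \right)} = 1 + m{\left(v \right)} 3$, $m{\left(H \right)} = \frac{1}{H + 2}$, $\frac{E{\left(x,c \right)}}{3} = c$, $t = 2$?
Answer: $\frac{4004001}{16} \approx 2.5025 \cdot 10^{5}$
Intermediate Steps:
$E{\left(x,c \right)} = 3 c$
$m{\left(H \right)} = \frac{1}{2 + H}$
$B{\left(v \right)} = 1 + \frac{3}{2 + v}$ ($B{\left(v \right)} = 1 + \frac{1}{2 + v} 3 = 1 + \frac{3}{2 + v}$)
$r{\left(k \right)} = \frac{7 k}{4}$ ($r{\left(k \right)} = \frac{5 + 2}{2 + 2} k = \frac{1}{4} \cdot 7 k = \frac{7 k}{4}$)
$\left(r{\left(E{\left(-5,-5 \right)} \right)} - 474\right)^{2} = \left(\frac{7 \cdot 3 \left(-5\right)}{4} - 474\right)^{2} = \left(\frac{7}{4} \left(-15\right) - 474\right)^{2} = \left(- \frac{105}{4} - 474\right)^{2} = \left(- \frac{2001}{4}\right)^{2} = \frac{4004001}{16}$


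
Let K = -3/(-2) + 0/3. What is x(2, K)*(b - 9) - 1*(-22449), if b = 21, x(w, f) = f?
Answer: 22467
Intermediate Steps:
K = 3/2 (K = -3*(-1/2) + 0*(1/3) = 3/2 + 0 = 3/2 ≈ 1.5000)
x(2, K)*(b - 9) - 1*(-22449) = 3*(21 - 9)/2 - 1*(-22449) = (3/2)*12 + 22449 = 18 + 22449 = 22467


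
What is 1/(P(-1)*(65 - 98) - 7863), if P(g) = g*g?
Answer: -1/7896 ≈ -0.00012665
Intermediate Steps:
P(g) = g²
1/(P(-1)*(65 - 98) - 7863) = 1/((-1)²*(65 - 98) - 7863) = 1/(1*(-33) - 7863) = 1/(-33 - 7863) = 1/(-7896) = -1/7896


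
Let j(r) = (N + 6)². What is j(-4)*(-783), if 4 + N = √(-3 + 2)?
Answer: -2349 - 3132*I ≈ -2349.0 - 3132.0*I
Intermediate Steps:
N = -4 + I (N = -4 + √(-3 + 2) = -4 + √(-1) = -4 + I ≈ -4.0 + 1.0*I)
j(r) = (2 + I)² (j(r) = ((-4 + I) + 6)² = (2 + I)²)
j(-4)*(-783) = (2 + I)²*(-783) = -783*(2 + I)²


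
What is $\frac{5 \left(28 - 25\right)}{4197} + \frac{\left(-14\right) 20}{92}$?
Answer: $- \frac{97815}{32177} \approx -3.0399$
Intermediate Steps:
$\frac{5 \left(28 - 25\right)}{4197} + \frac{\left(-14\right) 20}{92} = 5 \cdot 3 \cdot \frac{1}{4197} - \frac{70}{23} = 15 \cdot \frac{1}{4197} - \frac{70}{23} = \frac{5}{1399} - \frac{70}{23} = - \frac{97815}{32177}$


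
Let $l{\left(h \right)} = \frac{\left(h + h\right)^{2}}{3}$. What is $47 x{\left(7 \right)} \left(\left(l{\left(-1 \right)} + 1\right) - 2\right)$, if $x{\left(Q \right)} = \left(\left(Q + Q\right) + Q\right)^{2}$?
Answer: $6909$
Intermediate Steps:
$l{\left(h \right)} = \frac{4 h^{2}}{3}$ ($l{\left(h \right)} = \left(2 h\right)^{2} \cdot \frac{1}{3} = 4 h^{2} \cdot \frac{1}{3} = \frac{4 h^{2}}{3}$)
$x{\left(Q \right)} = 9 Q^{2}$ ($x{\left(Q \right)} = \left(2 Q + Q\right)^{2} = \left(3 Q\right)^{2} = 9 Q^{2}$)
$47 x{\left(7 \right)} \left(\left(l{\left(-1 \right)} + 1\right) - 2\right) = 47 \cdot 9 \cdot 7^{2} \left(\left(\frac{4 \left(-1\right)^{2}}{3} + 1\right) - 2\right) = 47 \cdot 9 \cdot 49 \left(\left(\frac{4}{3} \cdot 1 + 1\right) - 2\right) = 47 \cdot 441 \left(\left(\frac{4}{3} + 1\right) - 2\right) = 20727 \left(\frac{7}{3} - 2\right) = 20727 \cdot \frac{1}{3} = 6909$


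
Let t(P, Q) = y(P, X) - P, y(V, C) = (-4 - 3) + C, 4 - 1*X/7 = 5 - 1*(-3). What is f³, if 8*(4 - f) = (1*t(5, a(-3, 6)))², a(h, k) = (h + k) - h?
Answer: -7529536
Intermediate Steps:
X = -28 (X = 28 - 7*(5 - 1*(-3)) = 28 - 7*(5 + 3) = 28 - 7*8 = 28 - 56 = -28)
y(V, C) = -7 + C
a(h, k) = k
t(P, Q) = -35 - P (t(P, Q) = (-7 - 28) - P = -35 - P)
f = -196 (f = 4 - (-35 - 1*5)²/8 = 4 - (-35 - 5)²/8 = 4 - (1*(-40))²/8 = 4 - ⅛*(-40)² = 4 - ⅛*1600 = 4 - 200 = -196)
f³ = (-196)³ = -7529536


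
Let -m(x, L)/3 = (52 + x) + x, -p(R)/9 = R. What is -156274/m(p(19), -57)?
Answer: -78137/435 ≈ -179.63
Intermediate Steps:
p(R) = -9*R
m(x, L) = -156 - 6*x (m(x, L) = -3*((52 + x) + x) = -3*(52 + 2*x) = -156 - 6*x)
-156274/m(p(19), -57) = -156274/(-156 - (-54)*19) = -156274/(-156 - 6*(-171)) = -156274/(-156 + 1026) = -156274/870 = -156274*1/870 = -78137/435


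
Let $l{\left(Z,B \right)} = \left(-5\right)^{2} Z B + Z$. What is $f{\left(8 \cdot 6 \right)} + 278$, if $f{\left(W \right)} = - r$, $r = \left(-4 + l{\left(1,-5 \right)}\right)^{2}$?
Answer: $-16106$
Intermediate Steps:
$l{\left(Z,B \right)} = Z + 25 B Z$ ($l{\left(Z,B \right)} = 25 Z B + Z = 25 B Z + Z = Z + 25 B Z$)
$r = 16384$ ($r = \left(-4 + 1 \left(1 + 25 \left(-5\right)\right)\right)^{2} = \left(-4 + 1 \left(1 - 125\right)\right)^{2} = \left(-4 + 1 \left(-124\right)\right)^{2} = \left(-4 - 124\right)^{2} = \left(-128\right)^{2} = 16384$)
$f{\left(W \right)} = -16384$ ($f{\left(W \right)} = \left(-1\right) 16384 = -16384$)
$f{\left(8 \cdot 6 \right)} + 278 = -16384 + 278 = -16106$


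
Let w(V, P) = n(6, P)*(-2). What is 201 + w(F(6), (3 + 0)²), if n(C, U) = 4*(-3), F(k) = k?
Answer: 225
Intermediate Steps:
n(C, U) = -12
w(V, P) = 24 (w(V, P) = -12*(-2) = 24)
201 + w(F(6), (3 + 0)²) = 201 + 24 = 225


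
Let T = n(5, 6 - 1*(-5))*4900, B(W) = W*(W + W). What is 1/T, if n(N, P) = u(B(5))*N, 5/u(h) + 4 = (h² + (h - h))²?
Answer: 1562499/30625 ≈ 51.020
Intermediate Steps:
B(W) = 2*W² (B(W) = W*(2*W) = 2*W²)
u(h) = 5/(-4 + h⁴) (u(h) = 5/(-4 + (h² + (h - h))²) = 5/(-4 + (h² + 0)²) = 5/(-4 + (h²)²) = 5/(-4 + h⁴))
n(N, P) = 5*N/6249996 (n(N, P) = (5/(-4 + (2*5²)⁴))*N = (5/(-4 + (2*25)⁴))*N = (5/(-4 + 50⁴))*N = (5/(-4 + 6250000))*N = (5/6249996)*N = (5*(1/6249996))*N = 5*N/6249996)
T = 30625/1562499 (T = ((5/6249996)*5)*4900 = (25/6249996)*4900 = 30625/1562499 ≈ 0.019600)
1/T = 1/(30625/1562499) = 1562499/30625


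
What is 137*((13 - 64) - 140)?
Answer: -26167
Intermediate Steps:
137*((13 - 64) - 140) = 137*(-51 - 140) = 137*(-191) = -26167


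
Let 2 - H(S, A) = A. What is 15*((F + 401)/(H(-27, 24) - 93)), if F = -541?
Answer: 420/23 ≈ 18.261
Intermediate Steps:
H(S, A) = 2 - A
15*((F + 401)/(H(-27, 24) - 93)) = 15*((-541 + 401)/((2 - 1*24) - 93)) = 15*(-140/((2 - 24) - 93)) = 15*(-140/(-22 - 93)) = 15*(-140/(-115)) = 15*(-140*(-1/115)) = 15*(28/23) = 420/23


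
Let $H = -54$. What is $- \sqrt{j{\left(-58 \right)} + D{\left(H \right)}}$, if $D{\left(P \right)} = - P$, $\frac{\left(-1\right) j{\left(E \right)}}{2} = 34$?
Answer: $- i \sqrt{14} \approx - 3.7417 i$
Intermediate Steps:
$j{\left(E \right)} = -68$ ($j{\left(E \right)} = \left(-2\right) 34 = -68$)
$- \sqrt{j{\left(-58 \right)} + D{\left(H \right)}} = - \sqrt{-68 - -54} = - \sqrt{-68 + 54} = - \sqrt{-14} = - i \sqrt{14}$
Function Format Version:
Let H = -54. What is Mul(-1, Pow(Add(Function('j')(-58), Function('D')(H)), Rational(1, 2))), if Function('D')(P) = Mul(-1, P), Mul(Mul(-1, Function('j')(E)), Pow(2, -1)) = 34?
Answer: Mul(-1, I, Pow(14, Rational(1, 2))) ≈ Mul(-3.7417, I)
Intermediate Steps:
Function('j')(E) = -68 (Function('j')(E) = Mul(-2, 34) = -68)
Mul(-1, Pow(Add(Function('j')(-58), Function('D')(H)), Rational(1, 2))) = Mul(-1, Pow(Add(-68, Mul(-1, -54)), Rational(1, 2))) = Mul(-1, Pow(Add(-68, 54), Rational(1, 2))) = Mul(-1, Pow(-14, Rational(1, 2))) = Mul(-1, Mul(I, Pow(14, Rational(1, 2)))) = Mul(-1, I, Pow(14, Rational(1, 2)))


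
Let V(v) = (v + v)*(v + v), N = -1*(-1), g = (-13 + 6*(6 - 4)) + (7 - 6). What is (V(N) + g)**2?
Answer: 16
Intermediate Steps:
g = 0 (g = (-13 + 6*2) + 1 = (-13 + 12) + 1 = -1 + 1 = 0)
N = 1
V(v) = 4*v**2 (V(v) = (2*v)*(2*v) = 4*v**2)
(V(N) + g)**2 = (4*1**2 + 0)**2 = (4*1 + 0)**2 = (4 + 0)**2 = 4**2 = 16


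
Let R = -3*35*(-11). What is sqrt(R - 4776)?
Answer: I*sqrt(3621) ≈ 60.175*I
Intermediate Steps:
R = 1155 (R = -105*(-11) = 1155)
sqrt(R - 4776) = sqrt(1155 - 4776) = sqrt(-3621) = I*sqrt(3621)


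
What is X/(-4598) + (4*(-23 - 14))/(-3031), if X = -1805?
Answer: 323761/733502 ≈ 0.44139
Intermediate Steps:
X/(-4598) + (4*(-23 - 14))/(-3031) = -1805/(-4598) + (4*(-23 - 14))/(-3031) = -1805*(-1/4598) + (4*(-37))*(-1/3031) = 95/242 - 148*(-1/3031) = 95/242 + 148/3031 = 323761/733502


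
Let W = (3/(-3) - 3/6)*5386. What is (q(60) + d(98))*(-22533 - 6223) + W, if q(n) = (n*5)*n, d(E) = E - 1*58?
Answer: -518766319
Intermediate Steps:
d(E) = -58 + E (d(E) = E - 58 = -58 + E)
q(n) = 5*n² (q(n) = (5*n)*n = 5*n²)
W = -8079 (W = (3*(-⅓) - 3*⅙)*5386 = (-1 - ½)*5386 = -3/2*5386 = -8079)
(q(60) + d(98))*(-22533 - 6223) + W = (5*60² + (-58 + 98))*(-22533 - 6223) - 8079 = (5*3600 + 40)*(-28756) - 8079 = (18000 + 40)*(-28756) - 8079 = 18040*(-28756) - 8079 = -518758240 - 8079 = -518766319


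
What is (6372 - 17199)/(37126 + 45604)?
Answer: -10827/82730 ≈ -0.13087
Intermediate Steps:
(6372 - 17199)/(37126 + 45604) = -10827/82730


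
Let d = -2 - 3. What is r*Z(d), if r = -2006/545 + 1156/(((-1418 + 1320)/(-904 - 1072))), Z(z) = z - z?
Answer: 0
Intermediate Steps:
d = -5
Z(z) = 0
r = 622361466/26705 (r = -2006*1/545 + 1156/((-98/(-1976))) = -2006/545 + 1156/((-98*(-1/1976))) = -2006/545 + 1156/(49/988) = -2006/545 + 1156*(988/49) = -2006/545 + 1142128/49 = 622361466/26705 ≈ 23305.)
r*Z(d) = (622361466/26705)*0 = 0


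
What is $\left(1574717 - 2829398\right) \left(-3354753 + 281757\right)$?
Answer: $3855629694276$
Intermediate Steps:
$\left(1574717 - 2829398\right) \left(-3354753 + 281757\right) = \left(-1254681\right) \left(-3072996\right) = 3855629694276$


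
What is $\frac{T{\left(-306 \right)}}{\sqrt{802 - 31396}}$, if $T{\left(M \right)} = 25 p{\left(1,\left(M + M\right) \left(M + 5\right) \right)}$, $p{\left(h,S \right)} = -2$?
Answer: $\frac{25 i \sqrt{30594}}{15297} \approx 0.28586 i$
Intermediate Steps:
$T{\left(M \right)} = -50$ ($T{\left(M \right)} = 25 \left(-2\right) = -50$)
$\frac{T{\left(-306 \right)}}{\sqrt{802 - 31396}} = - \frac{50}{\sqrt{802 - 31396}} = - \frac{50}{\sqrt{-30594}} = - \frac{50}{i \sqrt{30594}} = - 50 \left(- \frac{i \sqrt{30594}}{30594}\right) = \frac{25 i \sqrt{30594}}{15297}$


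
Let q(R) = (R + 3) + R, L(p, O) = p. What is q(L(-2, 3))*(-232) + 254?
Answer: 486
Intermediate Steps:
q(R) = 3 + 2*R (q(R) = (3 + R) + R = 3 + 2*R)
q(L(-2, 3))*(-232) + 254 = (3 + 2*(-2))*(-232) + 254 = (3 - 4)*(-232) + 254 = -1*(-232) + 254 = 232 + 254 = 486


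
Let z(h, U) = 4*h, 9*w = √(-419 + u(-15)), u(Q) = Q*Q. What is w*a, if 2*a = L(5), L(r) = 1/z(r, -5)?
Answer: I*√194/360 ≈ 0.03869*I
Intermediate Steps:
u(Q) = Q²
w = I*√194/9 (w = √(-419 + (-15)²)/9 = √(-419 + 225)/9 = √(-194)/9 = (I*√194)/9 = I*√194/9 ≈ 1.5476*I)
L(r) = 1/(4*r)
a = 1/40 (a = ((¼)/5)/2 = ((¼)*(⅕))/2 = (½)*(1/20) = 1/40 ≈ 0.025000)
w*a = (I*√194/9)*(1/40) = I*√194/360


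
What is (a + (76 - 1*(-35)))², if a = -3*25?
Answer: 1296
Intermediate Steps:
a = -75
(a + (76 - 1*(-35)))² = (-75 + (76 - 1*(-35)))² = (-75 + (76 + 35))² = (-75 + 111)² = 36² = 1296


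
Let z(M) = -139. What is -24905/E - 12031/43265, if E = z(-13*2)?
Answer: 1075842516/6013835 ≈ 178.89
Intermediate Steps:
E = -139
-24905/E - 12031/43265 = -24905/(-139) - 12031/43265 = -24905*(-1/139) - 12031*1/43265 = 24905/139 - 12031/43265 = 1075842516/6013835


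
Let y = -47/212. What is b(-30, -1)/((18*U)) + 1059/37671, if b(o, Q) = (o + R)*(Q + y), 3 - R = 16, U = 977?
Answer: 1455913205/46815409224 ≈ 0.031099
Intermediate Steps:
R = -13 (R = 3 - 1*16 = 3 - 16 = -13)
y = -47/212 (y = -47*1/212 = -47/212 ≈ -0.22170)
b(o, Q) = (-13 + o)*(-47/212 + Q) (b(o, Q) = (o - 13)*(Q - 47/212) = (-13 + o)*(-47/212 + Q))
b(-30, -1)/((18*U)) + 1059/37671 = (611/212 - 13*(-1) - 47/212*(-30) - 1*(-30))/((18*977)) + 1059/37671 = (611/212 + 13 + 705/106 + 30)/17586 + 1059*(1/37671) = (11137/212)*(1/17586) + 353/12557 = 11137/3728232 + 353/12557 = 1455913205/46815409224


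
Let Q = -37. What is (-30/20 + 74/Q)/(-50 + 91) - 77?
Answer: -6321/82 ≈ -77.085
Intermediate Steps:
(-30/20 + 74/Q)/(-50 + 91) - 77 = (-30/20 + 74/(-37))/(-50 + 91) - 77 = (-30*1/20 + 74*(-1/37))/41 - 77 = (-3/2 - 2)*(1/41) - 77 = -7/2*1/41 - 77 = -7/82 - 77 = -6321/82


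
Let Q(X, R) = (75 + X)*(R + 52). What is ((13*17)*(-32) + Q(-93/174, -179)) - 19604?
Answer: -2095721/58 ≈ -36133.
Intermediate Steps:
Q(X, R) = (52 + R)*(75 + X) (Q(X, R) = (75 + X)*(52 + R) = (52 + R)*(75 + X))
((13*17)*(-32) + Q(-93/174, -179)) - 19604 = ((13*17)*(-32) + (3900 + 52*(-93/174) + 75*(-179) - (-16647)/174)) - 19604 = (221*(-32) + (3900 + 52*(-93*1/174) - 13425 - (-16647)/174)) - 19604 = (-7072 + (3900 + 52*(-31/58) - 13425 - 179*(-31/58))) - 19604 = (-7072 + (3900 - 806/29 - 13425 + 5549/58)) - 19604 = (-7072 - 548513/58) - 19604 = -958689/58 - 19604 = -2095721/58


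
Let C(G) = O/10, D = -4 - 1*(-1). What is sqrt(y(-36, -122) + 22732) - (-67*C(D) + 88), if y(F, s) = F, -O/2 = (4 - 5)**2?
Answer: -507/5 + 2*sqrt(5674) ≈ 49.252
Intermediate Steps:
O = -2 (O = -2*(4 - 5)**2 = -2*(-1)**2 = -2*1 = -2)
D = -3 (D = -4 + 1 = -3)
C(G) = -1/5 (C(G) = -2/10 = -2*1/10 = -1/5)
sqrt(y(-36, -122) + 22732) - (-67*C(D) + 88) = sqrt(-36 + 22732) - (-67*(-1/5) + 88) = sqrt(22696) - (67/5 + 88) = 2*sqrt(5674) - 1*507/5 = 2*sqrt(5674) - 507/5 = -507/5 + 2*sqrt(5674)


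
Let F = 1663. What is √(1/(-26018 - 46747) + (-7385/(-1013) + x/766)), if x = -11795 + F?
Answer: I*√10729651855668775590/1344347235 ≈ 2.4366*I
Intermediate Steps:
x = -10132 (x = -11795 + 1663 = -10132)
√(1/(-26018 - 46747) + (-7385/(-1013) + x/766)) = √(1/(-26018 - 46747) + (-7385/(-1013) - 10132/766)) = √(1/(-72765) + (-7385*(-1/1013) - 10132*1/766)) = √(-1/72765 + (7385/1013 - 5066/383)) = √(-1/72765 - 2303403/387979) = √(-167607507274/28231291935) = I*√10729651855668775590/1344347235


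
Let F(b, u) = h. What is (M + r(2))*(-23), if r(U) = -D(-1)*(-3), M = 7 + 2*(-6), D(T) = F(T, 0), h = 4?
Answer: -161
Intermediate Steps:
F(b, u) = 4
D(T) = 4
M = -5 (M = 7 - 12 = -5)
r(U) = 12 (r(U) = -4*(-3) = -1*(-12) = 12)
(M + r(2))*(-23) = (-5 + 12)*(-23) = 7*(-23) = -161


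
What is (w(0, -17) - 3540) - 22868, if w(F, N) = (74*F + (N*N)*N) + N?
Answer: -31338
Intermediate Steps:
w(F, N) = N + N³ + 74*F (w(F, N) = (74*F + N²*N) + N = (74*F + N³) + N = (N³ + 74*F) + N = N + N³ + 74*F)
(w(0, -17) - 3540) - 22868 = ((-17 + (-17)³ + 74*0) - 3540) - 22868 = ((-17 - 4913 + 0) - 3540) - 22868 = (-4930 - 3540) - 22868 = -8470 - 22868 = -31338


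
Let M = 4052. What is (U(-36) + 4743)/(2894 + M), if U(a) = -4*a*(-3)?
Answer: 4311/6946 ≈ 0.62064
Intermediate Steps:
U(a) = 12*a
(U(-36) + 4743)/(2894 + M) = (12*(-36) + 4743)/(2894 + 4052) = (-432 + 4743)/6946 = 4311*(1/6946) = 4311/6946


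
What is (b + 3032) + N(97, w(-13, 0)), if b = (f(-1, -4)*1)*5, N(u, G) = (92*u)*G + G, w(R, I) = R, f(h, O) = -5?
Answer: -113018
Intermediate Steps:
N(u, G) = G + 92*G*u (N(u, G) = 92*G*u + G = G + 92*G*u)
b = -25 (b = -5*1*5 = -5*5 = -25)
(b + 3032) + N(97, w(-13, 0)) = (-25 + 3032) - 13*(1 + 92*97) = 3007 - 13*(1 + 8924) = 3007 - 13*8925 = 3007 - 116025 = -113018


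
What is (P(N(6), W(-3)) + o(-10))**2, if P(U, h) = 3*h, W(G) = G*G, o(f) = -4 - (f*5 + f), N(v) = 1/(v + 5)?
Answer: 6889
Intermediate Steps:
N(v) = 1/(5 + v)
o(f) = -4 - 6*f (o(f) = -4 - (5*f + f) = -4 - 6*f)
W(G) = G**2
(P(N(6), W(-3)) + o(-10))**2 = (3*(-3)**2 + (-4 - 6*(-10)))**2 = (3*9 + (-4 + 60))**2 = (27 + 56)**2 = 83**2 = 6889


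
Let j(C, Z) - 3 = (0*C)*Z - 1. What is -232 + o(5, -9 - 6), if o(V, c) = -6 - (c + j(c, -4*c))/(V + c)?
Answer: -2393/10 ≈ -239.30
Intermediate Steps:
j(C, Z) = 2 (j(C, Z) = 3 + ((0*C)*Z - 1) = 3 + (0*Z - 1) = 3 + (0 - 1) = 3 - 1 = 2)
o(V, c) = -6 - (2 + c)/(V + c) (o(V, c) = -6 - (c + 2)/(V + c) = -6 - (2 + c)/(V + c))
-232 + o(5, -9 - 6) = -232 + (-2 - 7*(-9 - 6) - 6*5)/(5 + (-9 - 6)) = -232 + (-2 - 7*(-15) - 30)/(5 - 15) = -232 + (-2 + 105 - 30)/(-10) = -232 - 1/10*73 = -232 - 73/10 = -2393/10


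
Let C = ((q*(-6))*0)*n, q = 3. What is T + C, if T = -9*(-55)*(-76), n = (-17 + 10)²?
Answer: -37620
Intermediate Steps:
n = 49 (n = (-7)² = 49)
T = -37620 (T = 495*(-76) = -37620)
C = 0 (C = ((3*(-6))*0)*49 = -18*0*49 = 0*49 = 0)
T + C = -37620 + 0 = -37620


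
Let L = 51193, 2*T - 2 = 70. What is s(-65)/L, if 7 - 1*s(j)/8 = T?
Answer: -232/51193 ≈ -0.0045319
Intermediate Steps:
T = 36 (T = 1 + (1/2)*70 = 1 + 35 = 36)
s(j) = -232 (s(j) = 56 - 8*36 = 56 - 288 = -232)
s(-65)/L = -232/51193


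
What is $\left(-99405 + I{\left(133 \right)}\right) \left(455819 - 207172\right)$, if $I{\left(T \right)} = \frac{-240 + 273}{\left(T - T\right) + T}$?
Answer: $- \frac{469617173472}{19} \approx -2.4717 \cdot 10^{10}$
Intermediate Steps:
$I{\left(T \right)} = \frac{33}{T}$ ($I{\left(T \right)} = \frac{33}{0 + T} = \frac{33}{T}$)
$\left(-99405 + I{\left(133 \right)}\right) \left(455819 - 207172\right) = \left(-99405 + \frac{33}{133}\right) \left(455819 - 207172\right) = \left(-99405 + 33 \cdot \frac{1}{133}\right) 248647 = \left(-99405 + \frac{33}{133}\right) 248647 = \left(- \frac{13220832}{133}\right) 248647 = - \frac{469617173472}{19}$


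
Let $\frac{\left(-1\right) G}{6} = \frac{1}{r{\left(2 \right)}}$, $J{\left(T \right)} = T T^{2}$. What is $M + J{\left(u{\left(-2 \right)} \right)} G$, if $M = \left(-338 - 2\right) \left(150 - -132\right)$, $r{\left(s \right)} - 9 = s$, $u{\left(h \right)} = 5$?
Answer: $- \frac{1055430}{11} \approx -95948.0$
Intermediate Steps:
$r{\left(s \right)} = 9 + s$
$J{\left(T \right)} = T^{3}$
$G = - \frac{6}{11}$ ($G = - \frac{6}{9 + 2} = - \frac{6}{11} \approx -0.54545$)
$M = -95880$ ($M = - 340 \left(150 + 132\right) = \left(-340\right) 282 = -95880$)
$M + J{\left(u{\left(-2 \right)} \right)} G = -95880 + 5^{3} \left(- \frac{6}{11}\right) = -95880 + 125 \left(- \frac{6}{11}\right) = -95880 - \frac{750}{11} = - \frac{1055430}{11}$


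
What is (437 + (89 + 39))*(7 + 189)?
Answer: 110740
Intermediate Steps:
(437 + (89 + 39))*(7 + 189) = (437 + 128)*196 = 565*196 = 110740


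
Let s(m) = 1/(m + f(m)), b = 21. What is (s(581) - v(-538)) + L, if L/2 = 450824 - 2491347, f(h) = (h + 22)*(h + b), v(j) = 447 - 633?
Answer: -1483747644819/363587 ≈ -4.0809e+6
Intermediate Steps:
v(j) = -186
f(h) = (21 + h)*(22 + h) (f(h) = (h + 22)*(h + 21) = (22 + h)*(21 + h) = (21 + h)*(22 + h))
s(m) = 1/(462 + m² + 44*m) (s(m) = 1/(m + (462 + m² + 43*m)) = 1/(462 + m² + 44*m))
L = -4081046 (L = 2*(450824 - 2491347) = 2*(-2040523) = -4081046)
(s(581) - v(-538)) + L = (1/(462 + 581² + 44*581) - 1*(-186)) - 4081046 = (1/(462 + 337561 + 25564) + 186) - 4081046 = (1/363587 + 186) - 4081046 = 67627183/363587 - 4081046 = -1483747644819/363587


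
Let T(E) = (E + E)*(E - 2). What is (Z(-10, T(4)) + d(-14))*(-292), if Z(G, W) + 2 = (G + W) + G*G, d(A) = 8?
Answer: -32704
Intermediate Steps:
T(E) = 2*E*(-2 + E) (T(E) = (2*E)*(-2 + E) = 2*E*(-2 + E))
Z(G, W) = -2 + G + W + G² (Z(G, W) = -2 + ((G + W) + G*G) = -2 + ((G + W) + G²) = -2 + (G + W + G²) = -2 + G + W + G²)
(Z(-10, T(4)) + d(-14))*(-292) = ((-2 - 10 + 2*4*(-2 + 4) + (-10)²) + 8)*(-292) = ((-2 - 10 + 2*4*2 + 100) + 8)*(-292) = ((-2 - 10 + 16 + 100) + 8)*(-292) = (104 + 8)*(-292) = 112*(-292) = -32704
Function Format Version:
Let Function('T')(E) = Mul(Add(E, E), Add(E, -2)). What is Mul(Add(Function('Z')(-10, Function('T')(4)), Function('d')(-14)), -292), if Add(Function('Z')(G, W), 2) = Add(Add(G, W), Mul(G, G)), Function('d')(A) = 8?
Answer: -32704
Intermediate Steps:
Function('T')(E) = Mul(2, E, Add(-2, E)) (Function('T')(E) = Mul(Mul(2, E), Add(-2, E)) = Mul(2, E, Add(-2, E)))
Function('Z')(G, W) = Add(-2, G, W, Pow(G, 2)) (Function('Z')(G, W) = Add(-2, Add(Add(G, W), Mul(G, G))) = Add(-2, Add(Add(G, W), Pow(G, 2))) = Add(-2, Add(G, W, Pow(G, 2))) = Add(-2, G, W, Pow(G, 2)))
Mul(Add(Function('Z')(-10, Function('T')(4)), Function('d')(-14)), -292) = Mul(Add(Add(-2, -10, Mul(2, 4, Add(-2, 4)), Pow(-10, 2)), 8), -292) = Mul(Add(Add(-2, -10, Mul(2, 4, 2), 100), 8), -292) = Mul(Add(Add(-2, -10, 16, 100), 8), -292) = Mul(Add(104, 8), -292) = Mul(112, -292) = -32704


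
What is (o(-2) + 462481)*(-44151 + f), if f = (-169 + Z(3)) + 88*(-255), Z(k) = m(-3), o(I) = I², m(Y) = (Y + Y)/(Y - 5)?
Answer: -123500606945/4 ≈ -3.0875e+10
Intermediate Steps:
m(Y) = 2*Y/(-5 + Y) (m(Y) = (2*Y)/(-5 + Y) = 2*Y/(-5 + Y))
Z(k) = ¾ (Z(k) = 2*(-3)/(-5 - 3) = 2*(-3)/(-8) = 2*(-3)*(-⅛) = ¾)
f = -90433/4 (f = (-169 + ¾) + 88*(-255) = -673/4 - 22440 = -90433/4 ≈ -22608.)
(o(-2) + 462481)*(-44151 + f) = ((-2)² + 462481)*(-44151 - 90433/4) = (4 + 462481)*(-267037/4) = 462485*(-267037/4) = -123500606945/4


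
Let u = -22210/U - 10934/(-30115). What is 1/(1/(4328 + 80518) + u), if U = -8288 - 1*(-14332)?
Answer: -1930406222595/6392795142578 ≈ -0.30197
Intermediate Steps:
U = 6044 (U = -8288 + 14332 = 6044)
u = -301384527/91007530 (u = -22210/6044 - 10934/(-30115) = -22210*1/6044 - 10934*(-1/30115) = -11105/3022 + 10934/30115 = -301384527/91007530 ≈ -3.3116)
1/(1/(4328 + 80518) + u) = 1/(1/(4328 + 80518) - 301384527/91007530) = 1/(1/84846 - 301384527/91007530) = 1/(-6392795142578/1930406222595) = -1930406222595/6392795142578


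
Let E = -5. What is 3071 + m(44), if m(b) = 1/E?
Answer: 15354/5 ≈ 3070.8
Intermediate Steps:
m(b) = -⅕ (m(b) = 1/(-5) = -⅕)
3071 + m(44) = 3071 - ⅕ = 15354/5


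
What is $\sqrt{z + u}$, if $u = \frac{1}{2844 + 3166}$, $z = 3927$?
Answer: $\frac{\sqrt{141843638710}}{6010} \approx 62.666$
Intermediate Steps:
$u = \frac{1}{6010} \approx 0.00016639$
$\sqrt{z + u} = \sqrt{3927 + \frac{1}{6010}} = \sqrt{\frac{23601271}{6010}} = \frac{\sqrt{141843638710}}{6010}$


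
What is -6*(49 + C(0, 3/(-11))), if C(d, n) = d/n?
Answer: -294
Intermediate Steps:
-6*(49 + C(0, 3/(-11))) = -6*(49 + 0/((3/(-11)))) = -6*(49 + 0/((3*(-1/11)))) = -6*(49 + 0/(-3/11)) = -6*(49 + 0*(-11/3)) = -6*(49 + 0) = -6*49 = -294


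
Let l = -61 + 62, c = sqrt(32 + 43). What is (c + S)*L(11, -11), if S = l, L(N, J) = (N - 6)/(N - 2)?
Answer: 5/9 + 25*sqrt(3)/9 ≈ 5.3668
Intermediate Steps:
c = 5*sqrt(3) (c = sqrt(75) = 5*sqrt(3) ≈ 8.6602)
L(N, J) = (-6 + N)/(-2 + N)
l = 1
S = 1
(c + S)*L(11, -11) = (5*sqrt(3) + 1)*((-6 + 11)/(-2 + 11)) = (1 + 5*sqrt(3))*(5/9) = 5/9 + 25*sqrt(3)/9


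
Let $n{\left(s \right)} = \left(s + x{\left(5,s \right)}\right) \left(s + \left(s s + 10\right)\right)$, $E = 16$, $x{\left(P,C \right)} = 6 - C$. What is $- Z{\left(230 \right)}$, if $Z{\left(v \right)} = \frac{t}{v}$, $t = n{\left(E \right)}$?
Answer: $- \frac{846}{115} \approx -7.3565$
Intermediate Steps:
$n{\left(s \right)} = 60 + 6 s + 6 s^{2}$ ($n{\left(s \right)} = \left(s - \left(-6 + s\right)\right) \left(s + \left(s s + 10\right)\right) = 6 \left(s + \left(s^{2} + 10\right)\right) = 6 \left(s + \left(10 + s^{2}\right)\right) = 6 \left(10 + s + s^{2}\right) = 60 + 6 s + 6 s^{2}$)
$t = 1692$ ($t = 60 + 6 \cdot 16 + 6 \cdot 16^{2} = 60 + 96 + 6 \cdot 256 = 60 + 96 + 1536 = 1692$)
$Z{\left(v \right)} = \frac{1692}{v}$
$- Z{\left(230 \right)} = - \frac{1692}{230} = \left(-1\right) \frac{846}{115} = - \frac{846}{115}$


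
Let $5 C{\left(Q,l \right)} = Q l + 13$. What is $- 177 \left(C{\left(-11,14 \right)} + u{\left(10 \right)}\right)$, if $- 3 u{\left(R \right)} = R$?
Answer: $\frac{27907}{5} \approx 5581.4$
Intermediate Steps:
$C{\left(Q,l \right)} = \frac{13}{5} + \frac{Q l}{5}$ ($C{\left(Q,l \right)} = \frac{Q l + 13}{5} = \frac{13 + Q l}{5} = \frac{13}{5} + \frac{Q l}{5}$)
$u{\left(R \right)} = - \frac{R}{3}$
$- 177 \left(C{\left(-11,14 \right)} + u{\left(10 \right)}\right) = - 177 \left(\left(\frac{13}{5} + \frac{1}{5} \left(-11\right) 14\right) - \frac{10}{3}\right) = - 177 \left(\left(\frac{13}{5} - \frac{154}{5}\right) - \frac{10}{3}\right) = - 177 \left(- \frac{141}{5} - \frac{10}{3}\right) = \left(-177\right) \left(- \frac{473}{15}\right) = \frac{27907}{5}$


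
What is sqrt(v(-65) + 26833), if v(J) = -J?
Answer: sqrt(26898) ≈ 164.01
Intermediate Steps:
sqrt(v(-65) + 26833) = sqrt(-1*(-65) + 26833) = sqrt(65 + 26833) = sqrt(26898)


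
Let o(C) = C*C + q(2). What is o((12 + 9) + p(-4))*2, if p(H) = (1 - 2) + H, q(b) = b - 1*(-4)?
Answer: 524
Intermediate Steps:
q(b) = 4 + b (q(b) = b + 4 = 4 + b)
p(H) = -1 + H
o(C) = 6 + C**2 (o(C) = C*C + (4 + 2) = C**2 + 6 = 6 + C**2)
o((12 + 9) + p(-4))*2 = (6 + ((12 + 9) + (-1 - 4))**2)*2 = (6 + (21 - 5)**2)*2 = (6 + 16**2)*2 = (6 + 256)*2 = 262*2 = 524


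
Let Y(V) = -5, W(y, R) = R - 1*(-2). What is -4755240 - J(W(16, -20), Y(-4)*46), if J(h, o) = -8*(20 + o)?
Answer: -4756920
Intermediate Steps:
W(y, R) = 2 + R (W(y, R) = R + 2 = 2 + R)
J(h, o) = -160 - 8*o
-4755240 - J(W(16, -20), Y(-4)*46) = -4755240 - (-160 - (-40)*46) = -4755240 - (-160 - 8*(-230)) = -4755240 - (-160 + 1840) = -4755240 - 1*1680 = -4755240 - 1680 = -4756920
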